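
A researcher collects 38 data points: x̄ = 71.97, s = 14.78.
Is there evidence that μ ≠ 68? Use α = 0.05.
One-sample t-test:
H₀: μ = 68
H₁: μ ≠ 68
df = n - 1 = 37
t = (x̄ - μ₀) / (s/√n) = (71.97 - 68) / (14.78/√38) = 1.656
p-value = 0.1062

Since p-value > α = 0.05, we fail to reject H₀.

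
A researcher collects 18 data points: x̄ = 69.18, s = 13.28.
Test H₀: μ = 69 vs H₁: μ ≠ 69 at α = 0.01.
One-sample t-test:
H₀: μ = 69
H₁: μ ≠ 69
df = n - 1 = 17
t = (x̄ - μ₀) / (s/√n) = (69.18 - 69) / (13.28/√18) = 0.058
p-value = 0.9548

Since p-value > α = 0.01, we fail to reject H₀.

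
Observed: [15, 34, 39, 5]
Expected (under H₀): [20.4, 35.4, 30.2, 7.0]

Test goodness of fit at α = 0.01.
Chi-square goodness of fit test:
H₀: observed counts match expected distribution
H₁: observed counts differ from expected distribution
df = k - 1 = 3
χ² = Σ(O - E)²/E
   = (15 - 20.4)²/20.4 + (34 - 35.4)²/35.4 + (39 - 30.2)²/30.2 + (5 - 7.0)²/7.0
   = 1.429 + 0.055 + 2.564 + 0.571
   = 4.62
p-value = 0.2018

Since p-value > α = 0.01, we fail to reject H₀.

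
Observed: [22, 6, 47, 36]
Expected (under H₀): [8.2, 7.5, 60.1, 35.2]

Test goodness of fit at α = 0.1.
Chi-square goodness of fit test:
H₀: observed counts match expected distribution
H₁: observed counts differ from expected distribution
df = k - 1 = 3
χ² = Σ(O - E)²/E
   = (22 - 8.2)²/8.2 + (6 - 7.5)²/7.5 + (47 - 60.1)²/60.1 + (36 - 35.2)²/35.2
   = 23.224 + 0.300 + 2.855 + 0.018
   = 26.40
p-value < 0.0001

Since p-value < α = 0.1, we reject H₀.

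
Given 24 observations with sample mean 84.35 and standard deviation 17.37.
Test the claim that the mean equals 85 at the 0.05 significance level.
One-sample t-test:
H₀: μ = 85
H₁: μ ≠ 85
df = n - 1 = 23
t = (x̄ - μ₀) / (s/√n) = (84.35 - 85) / (17.37/√24) = -0.183
p-value = 0.8562

Since p-value > α = 0.05, we fail to reject H₀.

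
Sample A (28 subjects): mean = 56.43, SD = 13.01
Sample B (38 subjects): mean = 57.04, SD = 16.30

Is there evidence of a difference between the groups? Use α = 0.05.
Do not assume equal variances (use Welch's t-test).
Welch's two-sample t-test:
H₀: μ₁ = μ₂
H₁: μ₁ ≠ μ₂
s₁²/n₁ = 13.01²/28 = 6.0450,  s₂²/n₂ = 16.30²/38 = 6.9918
SE = √(s₁²/n₁ + s₂²/n₂) = √(6.0450 + 6.9918) = 3.6107
df (Welch-Satterthwaite) = (s₁²/n₁ + s₂²/n₂)² / [(s₁²/n₁)²/(n₁-1) + (s₂²/n₂)²/(n₂-1)] ≈ 63.54
t = (x̄₁ - x̄₂) / SE = (56.43 - 57.04) / 3.6107 = -0.61 / 3.6107 = -0.169
p-value = 0.8664

Since p-value > α = 0.05, we fail to reject H₀.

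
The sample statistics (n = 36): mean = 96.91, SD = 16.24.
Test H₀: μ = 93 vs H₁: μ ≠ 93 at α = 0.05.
One-sample t-test:
H₀: μ = 93
H₁: μ ≠ 93
df = n - 1 = 35
t = (x̄ - μ₀) / (s/√n) = (96.91 - 93) / (16.24/√36) = 1.445
p-value = 0.1575

Since p-value > α = 0.05, we fail to reject H₀.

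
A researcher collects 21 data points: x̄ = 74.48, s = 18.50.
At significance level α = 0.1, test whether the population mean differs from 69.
One-sample t-test:
H₀: μ = 69
H₁: μ ≠ 69
df = n - 1 = 20
t = (x̄ - μ₀) / (s/√n) = (74.48 - 69) / (18.50/√21) = 1.357
p-value = 0.1898

Since p-value > α = 0.1, we fail to reject H₀.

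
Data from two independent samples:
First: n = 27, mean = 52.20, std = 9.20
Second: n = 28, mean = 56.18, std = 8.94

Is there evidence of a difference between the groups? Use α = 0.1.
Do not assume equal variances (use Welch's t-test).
Welch's two-sample t-test:
H₀: μ₁ = μ₂
H₁: μ₁ ≠ μ₂
s₁²/n₁ = 9.20²/27 = 3.1348,  s₂²/n₂ = 8.94²/28 = 2.8544
SE = √(s₁²/n₁ + s₂²/n₂) = √(3.1348 + 2.8544) = 2.4473
df (Welch-Satterthwaite) = (s₁²/n₁ + s₂²/n₂)² / [(s₁²/n₁)²/(n₁-1) + (s₂²/n₂)²/(n₂-1)] ≈ 52.77
t = (x̄₁ - x̄₂) / SE = (52.20 - 56.18) / 2.4473 = -3.98 / 2.4473 = -1.626
p-value = 0.1098

Since p-value > α = 0.1, we fail to reject H₀.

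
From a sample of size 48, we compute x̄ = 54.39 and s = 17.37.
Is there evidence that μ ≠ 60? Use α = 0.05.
One-sample t-test:
H₀: μ = 60
H₁: μ ≠ 60
df = n - 1 = 47
t = (x̄ - μ₀) / (s/√n) = (54.39 - 60) / (17.37/√48) = -2.238
p-value = 0.0300

Since p-value < α = 0.05, we reject H₀.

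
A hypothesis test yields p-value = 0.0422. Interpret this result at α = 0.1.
Since p = 0.0422 < α = 0.1, reject H₀.
There is sufficient evidence to reject the null hypothesis; the result is statistically significant at the 0.1 level.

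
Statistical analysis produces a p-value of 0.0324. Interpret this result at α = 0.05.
Since p = 0.0324 < α = 0.05, reject H₀.
There is sufficient evidence to reject the null hypothesis; the result is statistically significant at the 0.05 level.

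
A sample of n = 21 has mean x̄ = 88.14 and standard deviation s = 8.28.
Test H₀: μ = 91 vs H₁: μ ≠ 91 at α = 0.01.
One-sample t-test:
H₀: μ = 91
H₁: μ ≠ 91
df = n - 1 = 20
t = (x̄ - μ₀) / (s/√n) = (88.14 - 91) / (8.28/√21) = -1.583
p-value = 0.1291

Since p-value > α = 0.01, we fail to reject H₀.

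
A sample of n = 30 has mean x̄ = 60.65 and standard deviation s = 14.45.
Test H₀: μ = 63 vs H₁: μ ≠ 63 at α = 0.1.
One-sample t-test:
H₀: μ = 63
H₁: μ ≠ 63
df = n - 1 = 29
t = (x̄ - μ₀) / (s/√n) = (60.65 - 63) / (14.45/√30) = -0.891
p-value = 0.3804

Since p-value > α = 0.1, we fail to reject H₀.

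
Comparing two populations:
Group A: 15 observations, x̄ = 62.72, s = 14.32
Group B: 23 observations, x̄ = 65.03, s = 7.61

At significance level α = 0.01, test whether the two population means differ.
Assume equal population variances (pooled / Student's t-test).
Student's two-sample t-test (equal variances):
H₀: μ₁ = μ₂
H₁: μ₁ ≠ μ₂
df = n₁ + n₂ - 2 = 36
Pooled variance s_p² = [(n₁-1)s₁² + (n₂-1)s₂²] / (n₁ + n₂ - 2) = [(14)(14.32²) + (22)(7.61²)] / 36 = 115.1372
SE = √(s_p²(1/n₁ + 1/n₂)) = √(115.1372 × (1/15 + 1/23)) = 3.5611
t = (x̄₁ - x̄₂) / SE = (62.72 - 65.03) / 3.5611 = -2.31 / 3.5611 = -0.649
p-value = 0.5207

Since p-value > α = 0.01, we fail to reject H₀.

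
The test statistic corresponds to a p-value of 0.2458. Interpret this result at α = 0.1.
Since p = 0.2458 > α = 0.1, fail to reject H₀.
There is insufficient evidence to reject the null hypothesis; the result is not statistically significant at the 0.1 level.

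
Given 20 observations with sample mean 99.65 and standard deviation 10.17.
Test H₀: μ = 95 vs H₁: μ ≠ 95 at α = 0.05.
One-sample t-test:
H₀: μ = 95
H₁: μ ≠ 95
df = n - 1 = 19
t = (x̄ - μ₀) / (s/√n) = (99.65 - 95) / (10.17/√20) = 2.045
p-value = 0.0550

Since p-value > α = 0.05, we fail to reject H₀.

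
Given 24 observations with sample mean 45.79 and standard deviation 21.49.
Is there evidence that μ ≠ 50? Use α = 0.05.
One-sample t-test:
H₀: μ = 50
H₁: μ ≠ 50
df = n - 1 = 23
t = (x̄ - μ₀) / (s/√n) = (45.79 - 50) / (21.49/√24) = -0.960
p-value = 0.3472

Since p-value > α = 0.05, we fail to reject H₀.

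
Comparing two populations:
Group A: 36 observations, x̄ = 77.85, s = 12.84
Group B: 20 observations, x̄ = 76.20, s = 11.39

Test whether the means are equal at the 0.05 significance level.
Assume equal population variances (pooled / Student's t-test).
Student's two-sample t-test (equal variances):
H₀: μ₁ = μ₂
H₁: μ₁ ≠ μ₂
df = n₁ + n₂ - 2 = 54
Pooled variance s_p² = [(n₁-1)s₁² + (n₂-1)s₂²] / (n₁ + n₂ - 2) = [(35)(12.84²) + (19)(11.39²)] / 54 = 152.5038
SE = √(s_p²(1/n₁ + 1/n₂)) = √(152.5038 × (1/36 + 1/20)) = 3.4440
t = (x̄₁ - x̄₂) / SE = (77.85 - 76.20) / 3.4440 = 1.65 / 3.4440 = 0.479
p-value = 0.6338

Since p-value > α = 0.05, we fail to reject H₀.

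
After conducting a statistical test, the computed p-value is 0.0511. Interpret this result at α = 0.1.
Since p = 0.0511 < α = 0.1, reject H₀.
There is sufficient evidence to reject the null hypothesis; the result is statistically significant at the 0.1 level.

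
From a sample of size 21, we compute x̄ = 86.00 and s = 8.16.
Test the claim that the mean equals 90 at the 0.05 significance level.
One-sample t-test:
H₀: μ = 90
H₁: μ ≠ 90
df = n - 1 = 20
t = (x̄ - μ₀) / (s/√n) = (86.00 - 90) / (8.16/√21) = -2.246
p-value = 0.0361

Since p-value < α = 0.05, we reject H₀.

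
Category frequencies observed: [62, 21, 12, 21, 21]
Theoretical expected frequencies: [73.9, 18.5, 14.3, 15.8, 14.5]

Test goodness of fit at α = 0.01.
Chi-square goodness of fit test:
H₀: observed counts match expected distribution
H₁: observed counts differ from expected distribution
df = k - 1 = 4
χ² = Σ(O - E)²/E
   = (62 - 73.9)²/73.9 + (21 - 18.5)²/18.5 + (12 - 14.3)²/14.3 + (21 - 15.8)²/15.8 + (21 - 14.5)²/14.5
   = 1.916 + 0.338 + 0.370 + 1.711 + 2.914
   = 7.25
p-value = 0.1233

Since p-value > α = 0.01, we fail to reject H₀.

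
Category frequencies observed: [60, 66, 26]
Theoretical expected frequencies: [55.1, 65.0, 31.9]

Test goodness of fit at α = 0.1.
Chi-square goodness of fit test:
H₀: observed counts match expected distribution
H₁: observed counts differ from expected distribution
df = k - 1 = 2
χ² = Σ(O - E)²/E
   = (60 - 55.1)²/55.1 + (66 - 65.0)²/65.0 + (26 - 31.9)²/31.9
   = 0.436 + 0.015 + 1.091
   = 1.54
p-value = 0.4625

Since p-value > α = 0.1, we fail to reject H₀.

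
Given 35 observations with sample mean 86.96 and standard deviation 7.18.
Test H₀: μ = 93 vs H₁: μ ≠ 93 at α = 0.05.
One-sample t-test:
H₀: μ = 93
H₁: μ ≠ 93
df = n - 1 = 34
t = (x̄ - μ₀) / (s/√n) = (86.96 - 93) / (7.18/√35) = -4.977
p-value < 0.0001

Since p-value < α = 0.05, we reject H₀.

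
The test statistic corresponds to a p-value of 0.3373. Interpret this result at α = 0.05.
Since p = 0.3373 > α = 0.05, fail to reject H₀.
There is insufficient evidence to reject the null hypothesis; the result is not statistically significant at the 0.05 level.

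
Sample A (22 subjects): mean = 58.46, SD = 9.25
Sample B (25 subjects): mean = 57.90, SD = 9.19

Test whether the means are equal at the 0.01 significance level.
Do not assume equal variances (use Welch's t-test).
Welch's two-sample t-test:
H₀: μ₁ = μ₂
H₁: μ₁ ≠ μ₂
s₁²/n₁ = 9.25²/22 = 3.8892,  s₂²/n₂ = 9.19²/25 = 3.3782
SE = √(s₁²/n₁ + s₂²/n₂) = √(3.8892 + 3.3782) = 2.6958
df (Welch-Satterthwaite) = (s₁²/n₁ + s₂²/n₂)² / [(s₁²/n₁)²/(n₁-1) + (s₂²/n₂)²/(n₂-1)] ≈ 44.17
t = (x̄₁ - x̄₂) / SE = (58.46 - 57.90) / 2.6958 = 0.56 / 2.6958 = 0.208
p-value = 0.8364

Since p-value > α = 0.01, we fail to reject H₀.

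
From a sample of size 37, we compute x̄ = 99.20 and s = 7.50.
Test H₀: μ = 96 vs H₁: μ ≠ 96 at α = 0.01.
One-sample t-test:
H₀: μ = 96
H₁: μ ≠ 96
df = n - 1 = 36
t = (x̄ - μ₀) / (s/√n) = (99.20 - 96) / (7.50/√37) = 2.595
p-value = 0.0136

Since p-value > α = 0.01, we fail to reject H₀.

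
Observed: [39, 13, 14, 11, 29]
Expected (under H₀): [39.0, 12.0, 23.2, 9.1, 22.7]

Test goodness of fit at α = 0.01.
Chi-square goodness of fit test:
H₀: observed counts match expected distribution
H₁: observed counts differ from expected distribution
df = k - 1 = 4
χ² = Σ(O - E)²/E
   = (39 - 39.0)²/39.0 + (13 - 12.0)²/12.0 + (14 - 23.2)²/23.2 + (11 - 9.1)²/9.1 + (29 - 22.7)²/22.7
   = 0.000 + 0.083 + 3.648 + 0.397 + 1.748
   = 5.88
p-value = 0.2085

Since p-value > α = 0.01, we fail to reject H₀.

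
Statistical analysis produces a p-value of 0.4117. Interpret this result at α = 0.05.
Since p = 0.4117 > α = 0.05, fail to reject H₀.
There is insufficient evidence to reject the null hypothesis; the result is not statistically significant at the 0.05 level.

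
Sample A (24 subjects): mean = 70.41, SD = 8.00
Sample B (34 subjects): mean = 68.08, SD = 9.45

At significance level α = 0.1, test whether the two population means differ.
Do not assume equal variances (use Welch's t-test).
Welch's two-sample t-test:
H₀: μ₁ = μ₂
H₁: μ₁ ≠ μ₂
s₁²/n₁ = 8.00²/24 = 2.6667,  s₂²/n₂ = 9.45²/34 = 2.6265
SE = √(s₁²/n₁ + s₂²/n₂) = √(2.6667 + 2.6265) = 2.3007
df (Welch-Satterthwaite) = (s₁²/n₁ + s₂²/n₂)² / [(s₁²/n₁)²/(n₁-1) + (s₂²/n₂)²/(n₂-1)] ≈ 54.06
t = (x̄₁ - x̄₂) / SE = (70.41 - 68.08) / 2.3007 = 2.33 / 2.3007 = 1.013
p-value = 0.3157

Since p-value > α = 0.1, we fail to reject H₀.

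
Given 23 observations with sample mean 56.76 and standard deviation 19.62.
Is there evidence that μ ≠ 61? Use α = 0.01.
One-sample t-test:
H₀: μ = 61
H₁: μ ≠ 61
df = n - 1 = 22
t = (x̄ - μ₀) / (s/√n) = (56.76 - 61) / (19.62/√23) = -1.036
p-value = 0.3113

Since p-value > α = 0.01, we fail to reject H₀.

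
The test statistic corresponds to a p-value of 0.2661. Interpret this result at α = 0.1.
Since p = 0.2661 > α = 0.1, fail to reject H₀.
There is insufficient evidence to reject the null hypothesis; the result is not statistically significant at the 0.1 level.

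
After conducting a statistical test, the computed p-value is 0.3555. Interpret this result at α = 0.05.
Since p = 0.3555 > α = 0.05, fail to reject H₀.
There is insufficient evidence to reject the null hypothesis; the result is not statistically significant at the 0.05 level.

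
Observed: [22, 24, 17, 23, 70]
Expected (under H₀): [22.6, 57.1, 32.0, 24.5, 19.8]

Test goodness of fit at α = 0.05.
Chi-square goodness of fit test:
H₀: observed counts match expected distribution
H₁: observed counts differ from expected distribution
df = k - 1 = 4
χ² = Σ(O - E)²/E
   = (22 - 22.6)²/22.6 + (24 - 57.1)²/57.1 + (17 - 32.0)²/32.0 + (23 - 24.5)²/24.5 + (70 - 19.8)²/19.8
   = 0.016 + 19.188 + 7.031 + 0.092 + 127.275
   = 153.60
p-value < 0.0001

Since p-value < α = 0.05, we reject H₀.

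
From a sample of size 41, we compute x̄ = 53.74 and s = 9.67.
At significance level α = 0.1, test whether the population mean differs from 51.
One-sample t-test:
H₀: μ = 51
H₁: μ ≠ 51
df = n - 1 = 40
t = (x̄ - μ₀) / (s/√n) = (53.74 - 51) / (9.67/√41) = 1.814
p-value = 0.0771

Since p-value < α = 0.1, we reject H₀.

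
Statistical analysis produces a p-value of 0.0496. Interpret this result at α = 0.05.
Since p = 0.0496 < α = 0.05, reject H₀.
There is sufficient evidence to reject the null hypothesis; the result is statistically significant at the 0.05 level.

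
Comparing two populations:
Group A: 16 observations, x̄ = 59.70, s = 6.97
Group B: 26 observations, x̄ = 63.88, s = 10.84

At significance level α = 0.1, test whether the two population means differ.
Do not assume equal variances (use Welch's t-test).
Welch's two-sample t-test:
H₀: μ₁ = μ₂
H₁: μ₁ ≠ μ₂
s₁²/n₁ = 6.97²/16 = 3.0363,  s₂²/n₂ = 10.84²/26 = 4.5194
SE = √(s₁²/n₁ + s₂²/n₂) = √(3.0363 + 4.5194) = 2.7488
df (Welch-Satterthwaite) = (s₁²/n₁ + s₂²/n₂)² / [(s₁²/n₁)²/(n₁-1) + (s₂²/n₂)²/(n₂-1)] ≈ 39.88
t = (x̄₁ - x̄₂) / SE = (59.70 - 63.88) / 2.7488 = -4.18 / 2.7488 = -1.521
p-value = 0.1362

Since p-value > α = 0.1, we fail to reject H₀.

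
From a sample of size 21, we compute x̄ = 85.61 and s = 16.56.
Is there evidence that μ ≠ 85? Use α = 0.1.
One-sample t-test:
H₀: μ = 85
H₁: μ ≠ 85
df = n - 1 = 20
t = (x̄ - μ₀) / (s/√n) = (85.61 - 85) / (16.56/√21) = 0.169
p-value = 0.8676

Since p-value > α = 0.1, we fail to reject H₀.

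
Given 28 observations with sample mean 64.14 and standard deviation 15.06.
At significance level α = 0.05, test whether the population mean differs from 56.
One-sample t-test:
H₀: μ = 56
H₁: μ ≠ 56
df = n - 1 = 27
t = (x̄ - μ₀) / (s/√n) = (64.14 - 56) / (15.06/√28) = 2.860
p-value = 0.0081

Since p-value < α = 0.05, we reject H₀.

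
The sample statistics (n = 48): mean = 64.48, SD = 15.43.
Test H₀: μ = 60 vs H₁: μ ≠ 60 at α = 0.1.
One-sample t-test:
H₀: μ = 60
H₁: μ ≠ 60
df = n - 1 = 47
t = (x̄ - μ₀) / (s/√n) = (64.48 - 60) / (15.43/√48) = 2.012
p-value = 0.0500

Since p-value < α = 0.1, we reject H₀.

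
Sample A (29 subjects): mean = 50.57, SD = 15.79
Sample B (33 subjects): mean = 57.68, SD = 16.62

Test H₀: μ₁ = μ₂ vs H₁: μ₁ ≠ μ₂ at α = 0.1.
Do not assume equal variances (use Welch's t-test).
Welch's two-sample t-test:
H₀: μ₁ = μ₂
H₁: μ₁ ≠ μ₂
s₁²/n₁ = 15.79²/29 = 8.5974,  s₂²/n₂ = 16.62²/33 = 8.3704
SE = √(s₁²/n₁ + s₂²/n₂) = √(8.5974 + 8.3704) = 4.1192
df (Welch-Satterthwaite) = (s₁²/n₁ + s₂²/n₂)² / [(s₁²/n₁)²/(n₁-1) + (s₂²/n₂)²/(n₂-1)] ≈ 59.62
t = (x̄₁ - x̄₂) / SE = (50.57 - 57.68) / 4.1192 = -7.11 / 4.1192 = -1.726
p-value = 0.0895

Since p-value < α = 0.1, we reject H₀.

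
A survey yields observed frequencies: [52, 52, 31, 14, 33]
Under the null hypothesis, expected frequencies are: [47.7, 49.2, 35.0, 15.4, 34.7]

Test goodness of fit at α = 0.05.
Chi-square goodness of fit test:
H₀: observed counts match expected distribution
H₁: observed counts differ from expected distribution
df = k - 1 = 4
χ² = Σ(O - E)²/E
   = (52 - 47.7)²/47.7 + (52 - 49.2)²/49.2 + (31 - 35.0)²/35.0 + (14 - 15.4)²/15.4 + (33 - 34.7)²/34.7
   = 0.388 + 0.159 + 0.457 + 0.127 + 0.083
   = 1.21
p-value = 0.8757

Since p-value > α = 0.05, we fail to reject H₀.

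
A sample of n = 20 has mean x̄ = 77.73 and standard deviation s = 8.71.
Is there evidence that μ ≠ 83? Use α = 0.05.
One-sample t-test:
H₀: μ = 83
H₁: μ ≠ 83
df = n - 1 = 19
t = (x̄ - μ₀) / (s/√n) = (77.73 - 83) / (8.71/√20) = -2.706
p-value = 0.0140

Since p-value < α = 0.05, we reject H₀.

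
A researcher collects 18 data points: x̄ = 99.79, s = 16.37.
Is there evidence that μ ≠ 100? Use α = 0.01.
One-sample t-test:
H₀: μ = 100
H₁: μ ≠ 100
df = n - 1 = 17
t = (x̄ - μ₀) / (s/√n) = (99.79 - 100) / (16.37/√18) = -0.054
p-value = 0.9572

Since p-value > α = 0.01, we fail to reject H₀.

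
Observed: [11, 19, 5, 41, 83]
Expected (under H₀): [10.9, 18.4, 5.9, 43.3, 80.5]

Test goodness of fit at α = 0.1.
Chi-square goodness of fit test:
H₀: observed counts match expected distribution
H₁: observed counts differ from expected distribution
df = k - 1 = 4
χ² = Σ(O - E)²/E
   = (11 - 10.9)²/10.9 + (19 - 18.4)²/18.4 + (5 - 5.9)²/5.9 + (41 - 43.3)²/43.3 + (83 - 80.5)²/80.5
   = 0.001 + 0.020 + 0.137 + 0.122 + 0.078
   = 0.36
p-value = 0.9858

Since p-value > α = 0.1, we fail to reject H₀.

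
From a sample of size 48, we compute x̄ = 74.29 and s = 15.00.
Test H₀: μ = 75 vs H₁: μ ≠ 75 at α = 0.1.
One-sample t-test:
H₀: μ = 75
H₁: μ ≠ 75
df = n - 1 = 47
t = (x̄ - μ₀) / (s/√n) = (74.29 - 75) / (15.00/√48) = -0.328
p-value = 0.7444

Since p-value > α = 0.1, we fail to reject H₀.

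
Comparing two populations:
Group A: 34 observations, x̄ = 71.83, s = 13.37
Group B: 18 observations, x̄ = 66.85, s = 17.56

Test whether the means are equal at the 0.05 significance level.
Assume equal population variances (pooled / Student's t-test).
Student's two-sample t-test (equal variances):
H₀: μ₁ = μ₂
H₁: μ₁ ≠ μ₂
df = n₁ + n₂ - 2 = 50
Pooled variance s_p² = [(n₁-1)s₁² + (n₂-1)s₂²] / (n₁ + n₂ - 2) = [(33)(13.37²) + (17)(17.56²)] / 50 = 222.8198
SE = √(s_p²(1/n₁ + 1/n₂)) = √(222.8198 × (1/34 + 1/18)) = 4.3511
t = (x̄₁ - x̄₂) / SE = (71.83 - 66.85) / 4.3511 = 4.98 / 4.3511 = 1.145
p-value = 0.2579

Since p-value > α = 0.05, we fail to reject H₀.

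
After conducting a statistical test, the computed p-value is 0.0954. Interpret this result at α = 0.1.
Since p = 0.0954 < α = 0.1, reject H₀.
There is sufficient evidence to reject the null hypothesis; the result is statistically significant at the 0.1 level.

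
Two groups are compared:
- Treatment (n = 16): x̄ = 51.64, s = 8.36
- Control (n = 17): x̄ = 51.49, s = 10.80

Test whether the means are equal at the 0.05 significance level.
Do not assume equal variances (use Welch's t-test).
Welch's two-sample t-test:
H₀: μ₁ = μ₂
H₁: μ₁ ≠ μ₂
s₁²/n₁ = 8.36²/16 = 4.3681,  s₂²/n₂ = 10.80²/17 = 6.8612
SE = √(s₁²/n₁ + s₂²/n₂) = √(4.3681 + 6.8612) = 3.3510
df (Welch-Satterthwaite) = (s₁²/n₁ + s₂²/n₂)² / [(s₁²/n₁)²/(n₁-1) + (s₂²/n₂)²/(n₂-1)] ≈ 29.92
t = (x̄₁ - x̄₂) / SE = (51.64 - 51.49) / 3.3510 = 0.15 / 3.3510 = 0.045
p-value = 0.9646

Since p-value > α = 0.05, we fail to reject H₀.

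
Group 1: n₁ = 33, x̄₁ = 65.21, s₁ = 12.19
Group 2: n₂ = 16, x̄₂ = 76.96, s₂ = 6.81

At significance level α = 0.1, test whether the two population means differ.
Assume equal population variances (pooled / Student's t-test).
Student's two-sample t-test (equal variances):
H₀: μ₁ = μ₂
H₁: μ₁ ≠ μ₂
df = n₁ + n₂ - 2 = 47
Pooled variance s_p² = [(n₁-1)s₁² + (n₂-1)s₂²] / (n₁ + n₂ - 2) = [(32)(12.19²) + (15)(6.81²)] / 47 = 115.9727
SE = √(s_p²(1/n₁ + 1/n₂)) = √(115.9727 × (1/33 + 1/16)) = 3.2806
t = (x̄₁ - x̄₂) / SE = (65.21 - 76.96) / 3.2806 = -11.75 / 3.2806 = -3.582
p-value = 0.0008

Since p-value < α = 0.1, we reject H₀.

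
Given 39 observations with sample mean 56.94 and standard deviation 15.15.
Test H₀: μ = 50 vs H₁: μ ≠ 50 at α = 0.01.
One-sample t-test:
H₀: μ = 50
H₁: μ ≠ 50
df = n - 1 = 38
t = (x̄ - μ₀) / (s/√n) = (56.94 - 50) / (15.15/√39) = 2.861
p-value = 0.0068

Since p-value < α = 0.01, we reject H₀.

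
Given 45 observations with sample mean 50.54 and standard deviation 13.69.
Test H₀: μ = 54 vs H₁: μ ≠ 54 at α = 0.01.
One-sample t-test:
H₀: μ = 54
H₁: μ ≠ 54
df = n - 1 = 44
t = (x̄ - μ₀) / (s/√n) = (50.54 - 54) / (13.69/√45) = -1.695
p-value = 0.0971

Since p-value > α = 0.01, we fail to reject H₀.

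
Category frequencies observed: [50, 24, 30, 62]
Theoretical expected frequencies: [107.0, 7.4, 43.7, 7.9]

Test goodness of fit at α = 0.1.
Chi-square goodness of fit test:
H₀: observed counts match expected distribution
H₁: observed counts differ from expected distribution
df = k - 1 = 3
χ² = Σ(O - E)²/E
   = (50 - 107.0)²/107.0 + (24 - 7.4)²/7.4 + (30 - 43.7)²/43.7 + (62 - 7.9)²/7.9
   = 30.364 + 37.238 + 4.295 + 370.482
   = 442.38
p-value < 0.0001

Since p-value < α = 0.1, we reject H₀.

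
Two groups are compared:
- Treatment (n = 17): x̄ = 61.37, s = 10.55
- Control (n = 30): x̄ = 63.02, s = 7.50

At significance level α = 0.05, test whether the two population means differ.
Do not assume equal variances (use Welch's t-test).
Welch's two-sample t-test:
H₀: μ₁ = μ₂
H₁: μ₁ ≠ μ₂
s₁²/n₁ = 10.55²/17 = 6.5472,  s₂²/n₂ = 7.50²/30 = 1.8750
SE = √(s₁²/n₁ + s₂²/n₂) = √(6.5472 + 1.8750) = 2.9021
df (Welch-Satterthwaite) = (s₁²/n₁ + s₂²/n₂)² / [(s₁²/n₁)²/(n₁-1) + (s₂²/n₂)²/(n₂-1)] ≈ 25.33
t = (x̄₁ - x̄₂) / SE = (61.37 - 63.02) / 2.9021 = -1.65 / 2.9021 = -0.569
p-value = 0.5747

Since p-value > α = 0.05, we fail to reject H₀.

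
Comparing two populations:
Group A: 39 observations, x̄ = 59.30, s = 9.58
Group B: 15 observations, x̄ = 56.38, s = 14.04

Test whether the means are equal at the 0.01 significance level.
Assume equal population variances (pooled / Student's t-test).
Student's two-sample t-test (equal variances):
H₀: μ₁ = μ₂
H₁: μ₁ ≠ μ₂
df = n₁ + n₂ - 2 = 52
Pooled variance s_p² = [(n₁-1)s₁² + (n₂-1)s₂²] / (n₁ + n₂ - 2) = [(38)(9.58²) + (14)(14.04²)] / 52 = 120.1386
SE = √(s_p²(1/n₁ + 1/n₂)) = √(120.1386 × (1/39 + 1/15)) = 3.3301
t = (x̄₁ - x̄₂) / SE = (59.30 - 56.38) / 3.3301 = 2.92 / 3.3301 = 0.877
p-value = 0.3846

Since p-value > α = 0.01, we fail to reject H₀.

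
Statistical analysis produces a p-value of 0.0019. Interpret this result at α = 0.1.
Since p = 0.0019 < α = 0.1, reject H₀.
There is sufficient evidence to reject the null hypothesis; the result is statistically significant at the 0.1 level.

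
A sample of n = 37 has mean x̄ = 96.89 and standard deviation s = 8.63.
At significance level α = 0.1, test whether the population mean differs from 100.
One-sample t-test:
H₀: μ = 100
H₁: μ ≠ 100
df = n - 1 = 36
t = (x̄ - μ₀) / (s/√n) = (96.89 - 100) / (8.63/√37) = -2.192
p-value = 0.0349

Since p-value < α = 0.1, we reject H₀.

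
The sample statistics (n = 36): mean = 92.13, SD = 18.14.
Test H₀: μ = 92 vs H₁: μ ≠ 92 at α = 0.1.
One-sample t-test:
H₀: μ = 92
H₁: μ ≠ 92
df = n - 1 = 35
t = (x̄ - μ₀) / (s/√n) = (92.13 - 92) / (18.14/√36) = 0.043
p-value = 0.9659

Since p-value > α = 0.1, we fail to reject H₀.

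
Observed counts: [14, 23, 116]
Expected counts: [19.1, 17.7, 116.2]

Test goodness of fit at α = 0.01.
Chi-square goodness of fit test:
H₀: observed counts match expected distribution
H₁: observed counts differ from expected distribution
df = k - 1 = 2
χ² = Σ(O - E)²/E
   = (14 - 19.1)²/19.1 + (23 - 17.7)²/17.7 + (116 - 116.2)²/116.2
   = 1.362 + 1.587 + 0.000
   = 2.95
p-value = 0.2289

Since p-value > α = 0.01, we fail to reject H₀.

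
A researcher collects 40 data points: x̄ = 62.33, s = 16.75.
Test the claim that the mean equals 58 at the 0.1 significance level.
One-sample t-test:
H₀: μ = 58
H₁: μ ≠ 58
df = n - 1 = 39
t = (x̄ - μ₀) / (s/√n) = (62.33 - 58) / (16.75/√40) = 1.635
p-value = 0.1101

Since p-value > α = 0.1, we fail to reject H₀.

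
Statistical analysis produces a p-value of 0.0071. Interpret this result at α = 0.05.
Since p = 0.0071 < α = 0.05, reject H₀.
There is sufficient evidence to reject the null hypothesis; the result is statistically significant at the 0.05 level.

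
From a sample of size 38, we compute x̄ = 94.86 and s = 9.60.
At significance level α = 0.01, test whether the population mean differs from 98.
One-sample t-test:
H₀: μ = 98
H₁: μ ≠ 98
df = n - 1 = 37
t = (x̄ - μ₀) / (s/√n) = (94.86 - 98) / (9.60/√38) = -2.016
p-value = 0.0511

Since p-value > α = 0.01, we fail to reject H₀.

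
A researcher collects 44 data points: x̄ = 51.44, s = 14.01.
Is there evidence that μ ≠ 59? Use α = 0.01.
One-sample t-test:
H₀: μ = 59
H₁: μ ≠ 59
df = n - 1 = 43
t = (x̄ - μ₀) / (s/√n) = (51.44 - 59) / (14.01/√44) = -3.579
p-value = 0.0009

Since p-value < α = 0.01, we reject H₀.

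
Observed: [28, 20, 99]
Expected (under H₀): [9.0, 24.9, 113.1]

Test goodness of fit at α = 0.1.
Chi-square goodness of fit test:
H₀: observed counts match expected distribution
H₁: observed counts differ from expected distribution
df = k - 1 = 2
χ² = Σ(O - E)²/E
   = (28 - 9.0)²/9.0 + (20 - 24.9)²/24.9 + (99 - 113.1)²/113.1
   = 40.111 + 0.964 + 1.758
   = 42.83
p-value < 0.0001

Since p-value < α = 0.1, we reject H₀.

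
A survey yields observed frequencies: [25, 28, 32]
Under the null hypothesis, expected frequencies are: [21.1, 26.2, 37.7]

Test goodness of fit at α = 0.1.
Chi-square goodness of fit test:
H₀: observed counts match expected distribution
H₁: observed counts differ from expected distribution
df = k - 1 = 2
χ² = Σ(O - E)²/E
   = (25 - 21.1)²/21.1 + (28 - 26.2)²/26.2 + (32 - 37.7)²/37.7
   = 0.721 + 0.124 + 0.862
   = 1.71
p-value = 0.4261

Since p-value > α = 0.1, we fail to reject H₀.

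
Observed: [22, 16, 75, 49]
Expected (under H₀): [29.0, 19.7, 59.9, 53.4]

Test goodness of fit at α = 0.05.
Chi-square goodness of fit test:
H₀: observed counts match expected distribution
H₁: observed counts differ from expected distribution
df = k - 1 = 3
χ² = Σ(O - E)²/E
   = (22 - 29.0)²/29.0 + (16 - 19.7)²/19.7 + (75 - 59.9)²/59.9 + (49 - 53.4)²/53.4
   = 1.690 + 0.695 + 3.807 + 0.363
   = 6.55
p-value = 0.0876

Since p-value > α = 0.05, we fail to reject H₀.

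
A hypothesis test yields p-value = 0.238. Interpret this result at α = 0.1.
Since p = 0.238 > α = 0.1, fail to reject H₀.
There is insufficient evidence to reject the null hypothesis; the result is not statistically significant at the 0.1 level.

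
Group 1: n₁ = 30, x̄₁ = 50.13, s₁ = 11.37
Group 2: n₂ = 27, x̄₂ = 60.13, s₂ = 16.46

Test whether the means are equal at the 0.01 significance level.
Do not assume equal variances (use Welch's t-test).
Welch's two-sample t-test:
H₀: μ₁ = μ₂
H₁: μ₁ ≠ μ₂
s₁²/n₁ = 11.37²/30 = 4.3092,  s₂²/n₂ = 16.46²/27 = 10.0345
SE = √(s₁²/n₁ + s₂²/n₂) = √(4.3092 + 10.0345) = 3.7873
df (Welch-Satterthwaite) = (s₁²/n₁ + s₂²/n₂)² / [(s₁²/n₁)²/(n₁-1) + (s₂²/n₂)²/(n₂-1)] ≈ 45.59
t = (x̄₁ - x̄₂) / SE = (50.13 - 60.13) / 3.7873 = -10.00 / 3.7873 = -2.640
p-value = 0.0113

Since p-value > α = 0.01, we fail to reject H₀.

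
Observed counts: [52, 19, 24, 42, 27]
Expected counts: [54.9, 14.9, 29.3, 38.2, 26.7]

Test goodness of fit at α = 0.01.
Chi-square goodness of fit test:
H₀: observed counts match expected distribution
H₁: observed counts differ from expected distribution
df = k - 1 = 4
χ² = Σ(O - E)²/E
   = (52 - 54.9)²/54.9 + (19 - 14.9)²/14.9 + (24 - 29.3)²/29.3 + (42 - 38.2)²/38.2 + (27 - 26.7)²/26.7
   = 0.153 + 1.128 + 0.959 + 0.378 + 0.003
   = 2.62
p-value = 0.6230

Since p-value > α = 0.01, we fail to reject H₀.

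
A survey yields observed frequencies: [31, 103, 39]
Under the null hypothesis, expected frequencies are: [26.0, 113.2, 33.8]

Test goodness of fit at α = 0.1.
Chi-square goodness of fit test:
H₀: observed counts match expected distribution
H₁: observed counts differ from expected distribution
df = k - 1 = 2
χ² = Σ(O - E)²/E
   = (31 - 26.0)²/26.0 + (103 - 113.2)²/113.2 + (39 - 33.8)²/33.8
   = 0.962 + 0.919 + 0.800
   = 2.68
p-value = 0.2618

Since p-value > α = 0.1, we fail to reject H₀.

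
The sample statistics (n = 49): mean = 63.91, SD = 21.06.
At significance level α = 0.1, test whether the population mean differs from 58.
One-sample t-test:
H₀: μ = 58
H₁: μ ≠ 58
df = n - 1 = 48
t = (x̄ - μ₀) / (s/√n) = (63.91 - 58) / (21.06/√49) = 1.964
p-value = 0.0553

Since p-value < α = 0.1, we reject H₀.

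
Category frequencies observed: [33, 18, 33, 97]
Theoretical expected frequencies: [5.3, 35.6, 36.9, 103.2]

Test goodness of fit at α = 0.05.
Chi-square goodness of fit test:
H₀: observed counts match expected distribution
H₁: observed counts differ from expected distribution
df = k - 1 = 3
χ² = Σ(O - E)²/E
   = (33 - 5.3)²/5.3 + (18 - 35.6)²/35.6 + (33 - 36.9)²/36.9 + (97 - 103.2)²/103.2
   = 144.772 + 8.701 + 0.412 + 0.372
   = 154.26
p-value < 0.0001

Since p-value < α = 0.05, we reject H₀.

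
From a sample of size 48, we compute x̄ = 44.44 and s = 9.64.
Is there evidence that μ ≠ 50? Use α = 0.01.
One-sample t-test:
H₀: μ = 50
H₁: μ ≠ 50
df = n - 1 = 47
t = (x̄ - μ₀) / (s/√n) = (44.44 - 50) / (9.64/√48) = -3.996
p-value = 0.0002

Since p-value < α = 0.01, we reject H₀.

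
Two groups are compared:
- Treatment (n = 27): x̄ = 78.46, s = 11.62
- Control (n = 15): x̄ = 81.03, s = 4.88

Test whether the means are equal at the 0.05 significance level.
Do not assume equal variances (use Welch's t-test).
Welch's two-sample t-test:
H₀: μ₁ = μ₂
H₁: μ₁ ≠ μ₂
s₁²/n₁ = 11.62²/27 = 5.0009,  s₂²/n₂ = 4.88²/15 = 1.5876
SE = √(s₁²/n₁ + s₂²/n₂) = √(5.0009 + 1.5876) = 2.5668
df (Welch-Satterthwaite) = (s₁²/n₁ + s₂²/n₂)² / [(s₁²/n₁)²/(n₁-1) + (s₂²/n₂)²/(n₂-1)] ≈ 38.01
t = (x̄₁ - x̄₂) / SE = (78.46 - 81.03) / 2.5668 = -2.57 / 2.5668 = -1.001
p-value = 0.3230

Since p-value > α = 0.05, we fail to reject H₀.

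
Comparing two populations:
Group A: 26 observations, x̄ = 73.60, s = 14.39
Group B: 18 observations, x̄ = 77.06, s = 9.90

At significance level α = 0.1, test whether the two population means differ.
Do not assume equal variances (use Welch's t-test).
Welch's two-sample t-test:
H₀: μ₁ = μ₂
H₁: μ₁ ≠ μ₂
s₁²/n₁ = 14.39²/26 = 7.9643,  s₂²/n₂ = 9.90²/18 = 5.4450
SE = √(s₁²/n₁ + s₂²/n₂) = √(7.9643 + 5.4450) = 3.6619
df (Welch-Satterthwaite) = (s₁²/n₁ + s₂²/n₂)² / [(s₁²/n₁)²/(n₁-1) + (s₂²/n₂)²/(n₂-1)] ≈ 42.00
t = (x̄₁ - x̄₂) / SE = (73.60 - 77.06) / 3.6619 = -3.46 / 3.6619 = -0.945
p-value = 0.3501

Since p-value > α = 0.1, we fail to reject H₀.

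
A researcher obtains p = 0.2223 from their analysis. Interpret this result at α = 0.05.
Since p = 0.2223 > α = 0.05, fail to reject H₀.
There is insufficient evidence to reject the null hypothesis; the result is not statistically significant at the 0.05 level.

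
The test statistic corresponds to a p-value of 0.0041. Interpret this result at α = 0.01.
Since p = 0.0041 < α = 0.01, reject H₀.
There is sufficient evidence to reject the null hypothesis; the result is statistically significant at the 0.01 level.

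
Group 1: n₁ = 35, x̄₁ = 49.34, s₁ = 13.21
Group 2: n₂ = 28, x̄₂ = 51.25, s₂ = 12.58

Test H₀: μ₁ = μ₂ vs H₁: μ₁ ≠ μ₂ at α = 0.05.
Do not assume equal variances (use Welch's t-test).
Welch's two-sample t-test:
H₀: μ₁ = μ₂
H₁: μ₁ ≠ μ₂
s₁²/n₁ = 13.21²/35 = 4.9858,  s₂²/n₂ = 12.58²/28 = 5.6520
SE = √(s₁²/n₁ + s₂²/n₂) = √(4.9858 + 5.6520) = 3.2616
df (Welch-Satterthwaite) = (s₁²/n₁ + s₂²/n₂)² / [(s₁²/n₁)²/(n₁-1) + (s₂²/n₂)²/(n₂-1)] ≈ 59.12
t = (x̄₁ - x̄₂) / SE = (49.34 - 51.25) / 3.2616 = -1.91 / 3.2616 = -0.586
p-value = 0.5604

Since p-value > α = 0.05, we fail to reject H₀.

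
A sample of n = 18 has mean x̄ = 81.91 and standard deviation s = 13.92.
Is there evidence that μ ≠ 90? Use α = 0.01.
One-sample t-test:
H₀: μ = 90
H₁: μ ≠ 90
df = n - 1 = 17
t = (x̄ - μ₀) / (s/√n) = (81.91 - 90) / (13.92/√18) = -2.466
p-value = 0.0246

Since p-value > α = 0.01, we fail to reject H₀.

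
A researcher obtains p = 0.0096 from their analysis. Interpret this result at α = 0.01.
Since p = 0.0096 < α = 0.01, reject H₀.
There is sufficient evidence to reject the null hypothesis; the result is statistically significant at the 0.01 level.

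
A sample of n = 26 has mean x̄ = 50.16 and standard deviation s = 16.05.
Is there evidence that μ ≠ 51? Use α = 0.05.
One-sample t-test:
H₀: μ = 51
H₁: μ ≠ 51
df = n - 1 = 25
t = (x̄ - μ₀) / (s/√n) = (50.16 - 51) / (16.05/√26) = -0.267
p-value = 0.7918

Since p-value > α = 0.05, we fail to reject H₀.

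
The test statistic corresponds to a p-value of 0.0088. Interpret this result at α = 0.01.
Since p = 0.0088 < α = 0.01, reject H₀.
There is sufficient evidence to reject the null hypothesis; the result is statistically significant at the 0.01 level.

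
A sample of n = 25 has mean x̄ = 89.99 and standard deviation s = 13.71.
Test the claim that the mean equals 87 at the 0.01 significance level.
One-sample t-test:
H₀: μ = 87
H₁: μ ≠ 87
df = n - 1 = 24
t = (x̄ - μ₀) / (s/√n) = (89.99 - 87) / (13.71/√25) = 1.090
p-value = 0.2863

Since p-value > α = 0.01, we fail to reject H₀.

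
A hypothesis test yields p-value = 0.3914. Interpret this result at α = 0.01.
Since p = 0.3914 > α = 0.01, fail to reject H₀.
There is insufficient evidence to reject the null hypothesis; the result is not statistically significant at the 0.01 level.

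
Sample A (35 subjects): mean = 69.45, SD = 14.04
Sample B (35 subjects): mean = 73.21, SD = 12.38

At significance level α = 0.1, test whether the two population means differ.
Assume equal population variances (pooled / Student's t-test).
Student's two-sample t-test (equal variances):
H₀: μ₁ = μ₂
H₁: μ₁ ≠ μ₂
df = n₁ + n₂ - 2 = 68
Pooled variance s_p² = [(n₁-1)s₁² + (n₂-1)s₂²] / (n₁ + n₂ - 2) = [(34)(14.04²) + (34)(12.38²)] / 68 = 175.1930
SE = √(s_p²(1/n₁ + 1/n₂)) = √(175.1930 × (1/35 + 1/35)) = 3.1640
t = (x̄₁ - x̄₂) / SE = (69.45 - 73.21) / 3.1640 = -3.76 / 3.1640 = -1.188
p-value = 0.2388

Since p-value > α = 0.1, we fail to reject H₀.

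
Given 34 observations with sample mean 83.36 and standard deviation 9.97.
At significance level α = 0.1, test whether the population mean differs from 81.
One-sample t-test:
H₀: μ = 81
H₁: μ ≠ 81
df = n - 1 = 33
t = (x̄ - μ₀) / (s/√n) = (83.36 - 81) / (9.97/√34) = 1.380
p-value = 0.1768

Since p-value > α = 0.1, we fail to reject H₀.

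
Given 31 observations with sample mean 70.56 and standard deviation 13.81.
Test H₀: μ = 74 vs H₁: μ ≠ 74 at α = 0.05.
One-sample t-test:
H₀: μ = 74
H₁: μ ≠ 74
df = n - 1 = 30
t = (x̄ - μ₀) / (s/√n) = (70.56 - 74) / (13.81/√31) = -1.387
p-value = 0.1757

Since p-value > α = 0.05, we fail to reject H₀.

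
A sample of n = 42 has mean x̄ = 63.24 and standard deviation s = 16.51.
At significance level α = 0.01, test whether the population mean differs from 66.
One-sample t-test:
H₀: μ = 66
H₁: μ ≠ 66
df = n - 1 = 41
t = (x̄ - μ₀) / (s/√n) = (63.24 - 66) / (16.51/√42) = -1.083
p-value = 0.2850

Since p-value > α = 0.01, we fail to reject H₀.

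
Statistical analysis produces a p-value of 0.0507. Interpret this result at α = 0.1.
Since p = 0.0507 < α = 0.1, reject H₀.
There is sufficient evidence to reject the null hypothesis; the result is statistically significant at the 0.1 level.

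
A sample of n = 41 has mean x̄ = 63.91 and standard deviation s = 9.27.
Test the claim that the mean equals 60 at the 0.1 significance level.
One-sample t-test:
H₀: μ = 60
H₁: μ ≠ 60
df = n - 1 = 40
t = (x̄ - μ₀) / (s/√n) = (63.91 - 60) / (9.27/√41) = 2.701
p-value = 0.0101

Since p-value < α = 0.1, we reject H₀.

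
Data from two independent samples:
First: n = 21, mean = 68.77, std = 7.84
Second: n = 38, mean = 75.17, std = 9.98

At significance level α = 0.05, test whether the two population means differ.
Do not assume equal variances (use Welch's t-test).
Welch's two-sample t-test:
H₀: μ₁ = μ₂
H₁: μ₁ ≠ μ₂
s₁²/n₁ = 7.84²/21 = 2.9269,  s₂²/n₂ = 9.98²/38 = 2.6211
SE = √(s₁²/n₁ + s₂²/n₂) = √(2.9269 + 2.6211) = 2.3554
df (Welch-Satterthwaite) = (s₁²/n₁ + s₂²/n₂)² / [(s₁²/n₁)²/(n₁-1) + (s₂²/n₂)²/(n₂-1)] ≈ 50.13
t = (x̄₁ - x̄₂) / SE = (68.77 - 75.17) / 2.3554 = -6.40 / 2.3554 = -2.717
p-value = 0.0090

Since p-value < α = 0.05, we reject H₀.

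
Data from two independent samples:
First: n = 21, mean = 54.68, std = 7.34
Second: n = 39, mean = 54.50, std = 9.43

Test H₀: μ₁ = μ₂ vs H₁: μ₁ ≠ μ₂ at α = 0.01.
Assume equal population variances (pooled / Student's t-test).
Student's two-sample t-test (equal variances):
H₀: μ₁ = μ₂
H₁: μ₁ ≠ μ₂
df = n₁ + n₂ - 2 = 58
Pooled variance s_p² = [(n₁-1)s₁² + (n₂-1)s₂²] / (n₁ + n₂ - 2) = [(20)(7.34²) + (38)(9.43²)] / 58 = 76.8389
SE = √(s_p²(1/n₁ + 1/n₂)) = √(76.8389 × (1/21 + 1/39)) = 2.3726
t = (x̄₁ - x̄₂) / SE = (54.68 - 54.50) / 2.3726 = 0.18 / 2.3726 = 0.076
p-value = 0.9398

Since p-value > α = 0.01, we fail to reject H₀.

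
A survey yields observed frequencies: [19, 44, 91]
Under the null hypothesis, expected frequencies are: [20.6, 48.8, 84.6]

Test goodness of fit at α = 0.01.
Chi-square goodness of fit test:
H₀: observed counts match expected distribution
H₁: observed counts differ from expected distribution
df = k - 1 = 2
χ² = Σ(O - E)²/E
   = (19 - 20.6)²/20.6 + (44 - 48.8)²/48.8 + (91 - 84.6)²/84.6
   = 0.124 + 0.472 + 0.484
   = 1.08
p-value = 0.5826

Since p-value > α = 0.01, we fail to reject H₀.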